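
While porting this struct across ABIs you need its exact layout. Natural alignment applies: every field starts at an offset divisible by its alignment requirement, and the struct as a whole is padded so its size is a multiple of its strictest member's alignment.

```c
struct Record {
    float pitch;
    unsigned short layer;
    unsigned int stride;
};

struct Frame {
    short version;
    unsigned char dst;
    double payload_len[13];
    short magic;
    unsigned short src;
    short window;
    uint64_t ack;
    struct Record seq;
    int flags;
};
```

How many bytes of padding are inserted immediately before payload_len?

Record: 0..4  pitch  (4B, 4-aligned); 4..6  layer  (2B, 2-aligned); 6..8  -- padding (2B); 8..12  stride  (4B, 4-aligned); sizeof = 12, alignof = 4
0..2  version  (2B, 2-aligned)
2..3  dst  (1B, 1-aligned)
3..8  -- padding (5B)
8..112  payload_len  (104B, 8-aligned)

5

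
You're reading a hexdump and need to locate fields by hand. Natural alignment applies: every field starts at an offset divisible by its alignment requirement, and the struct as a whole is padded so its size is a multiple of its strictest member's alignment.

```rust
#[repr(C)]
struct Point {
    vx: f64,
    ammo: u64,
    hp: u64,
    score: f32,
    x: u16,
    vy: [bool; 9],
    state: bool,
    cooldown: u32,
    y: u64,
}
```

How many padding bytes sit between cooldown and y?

4

0..8  vx  (8B, 8-aligned)
8..16  ammo  (8B, 8-aligned)
16..24  hp  (8B, 8-aligned)
24..28  score  (4B, 4-aligned)
28..30  x  (2B, 2-aligned)
30..39  vy  (9B, 1-aligned)
39..40  state  (1B, 1-aligned)
40..44  cooldown  (4B, 4-aligned)
44..48  -- padding (4B)
48..56  y  (8B, 8-aligned)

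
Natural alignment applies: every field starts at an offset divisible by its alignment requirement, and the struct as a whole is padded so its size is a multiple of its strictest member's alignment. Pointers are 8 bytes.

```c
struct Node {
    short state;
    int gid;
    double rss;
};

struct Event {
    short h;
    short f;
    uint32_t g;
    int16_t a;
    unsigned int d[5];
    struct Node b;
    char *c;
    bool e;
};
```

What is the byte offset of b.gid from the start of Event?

Node: 0..2  state  (2B, 2-aligned); 2..4  -- padding (2B); 4..8  gid  (4B, 4-aligned); 8..16  rss  (8B, 8-aligned); sizeof = 16, alignof = 8
0..2  h  (2B, 2-aligned)
2..4  f  (2B, 2-aligned)
4..8  g  (4B, 4-aligned)
8..10  a  (2B, 2-aligned)
10..12  -- padding (2B)
12..32  d  (20B, 4-aligned)
32..48  b  (16B, 8-aligned)
within Node: gid at 4
32 + 4 = 36

36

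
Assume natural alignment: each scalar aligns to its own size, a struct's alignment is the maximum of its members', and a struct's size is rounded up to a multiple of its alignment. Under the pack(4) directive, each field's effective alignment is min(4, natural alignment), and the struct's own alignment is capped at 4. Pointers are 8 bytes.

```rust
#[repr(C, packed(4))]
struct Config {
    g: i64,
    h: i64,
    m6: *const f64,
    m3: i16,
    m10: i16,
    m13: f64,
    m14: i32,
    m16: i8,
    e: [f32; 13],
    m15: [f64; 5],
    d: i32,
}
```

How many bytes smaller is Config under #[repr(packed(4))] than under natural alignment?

natural layout:
  g at 0 (size 8, align 8) → ends 8
  h at 8 (size 8, align 8) → ends 16
  m6 at 16 (size 8, align 8) → ends 24
  m3 at 24 (size 2, align 2) → ends 26
  m10 at 26 (size 2, align 2) → ends 28
  pad 4 to align 8 for m13
  m13 at 32 (size 8, align 8) → ends 40
  m14 at 40 (size 4, align 4) → ends 44
  m16 at 44 (size 1, align 1) → ends 45
  pad 3 to align 4 for e
  e at 48 (size 52, align 4) → ends 100
  pad 4 to align 8 for m15
  m15 at 104 (size 40, align 8) → ends 144
  d at 144 (size 4, align 4) → ends 148
  tail pad 4 to reach multiple of 8
  total 152 bytes, alignment 8
packed(4) layout:
  g at 0 (size 8, align 4) → ends 8
  h at 8 (size 8, align 4) → ends 16
  m6 at 16 (size 8, align 4) → ends 24
  m3 at 24 (size 2, align 2) → ends 26
  m10 at 26 (size 2, align 2) → ends 28
  m13 at 28 (size 8, align 4) → ends 36
  m14 at 36 (size 4, align 4) → ends 40
  m16 at 40 (size 1, align 1) → ends 41
  pad 3 to align 4 for e
  e at 44 (size 52, align 4) → ends 96
  m15 at 96 (size 40, align 4) → ends 136
  d at 136 (size 4, align 4) → ends 140
  total 140 bytes, alignment 4
152 − 140 = 12

12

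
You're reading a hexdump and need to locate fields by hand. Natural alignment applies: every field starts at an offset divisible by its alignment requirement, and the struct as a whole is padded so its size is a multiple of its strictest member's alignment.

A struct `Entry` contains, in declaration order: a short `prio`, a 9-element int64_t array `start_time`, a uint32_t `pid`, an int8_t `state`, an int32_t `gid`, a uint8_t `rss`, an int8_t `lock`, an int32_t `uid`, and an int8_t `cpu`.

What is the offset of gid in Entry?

88

@0: prio [2B, align 2] → 2
+6 pad (align 8)
@8: start_time [72B, align 8] → 80
@80: pid [4B, align 4] → 84
@84: state [1B, align 1] → 85
+3 pad (align 4)
@88: gid [4B, align 4] → 92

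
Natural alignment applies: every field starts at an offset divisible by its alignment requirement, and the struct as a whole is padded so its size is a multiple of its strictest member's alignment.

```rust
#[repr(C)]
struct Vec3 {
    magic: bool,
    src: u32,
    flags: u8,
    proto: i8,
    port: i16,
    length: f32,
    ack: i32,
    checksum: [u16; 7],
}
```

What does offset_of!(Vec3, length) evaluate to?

12

@0: magic [1B, align 1] → 1
+3 pad (align 4)
@4: src [4B, align 4] → 8
@8: flags [1B, align 1] → 9
@9: proto [1B, align 1] → 10
@10: port [2B, align 2] → 12
@12: length [4B, align 4] → 16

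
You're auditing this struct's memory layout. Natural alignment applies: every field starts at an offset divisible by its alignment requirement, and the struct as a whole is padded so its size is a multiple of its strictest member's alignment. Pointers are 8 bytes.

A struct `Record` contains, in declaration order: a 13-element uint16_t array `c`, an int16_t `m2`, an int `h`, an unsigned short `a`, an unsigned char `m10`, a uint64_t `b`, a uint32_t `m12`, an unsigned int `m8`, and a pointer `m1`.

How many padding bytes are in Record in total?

5

0..26  c  (26B, 2-aligned)
26..28  m2  (2B, 2-aligned)
28..32  h  (4B, 4-aligned)
32..34  a  (2B, 2-aligned)
34..35  m10  (1B, 1-aligned)
35..40  -- padding (5B)
40..48  b  (8B, 8-aligned)
48..52  m12  (4B, 4-aligned)
52..56  m8  (4B, 4-aligned)
56..64  m1  (8B, 8-aligned)
sizeof = 64, alignof = 8
data bytes 59, size 64 → padding 5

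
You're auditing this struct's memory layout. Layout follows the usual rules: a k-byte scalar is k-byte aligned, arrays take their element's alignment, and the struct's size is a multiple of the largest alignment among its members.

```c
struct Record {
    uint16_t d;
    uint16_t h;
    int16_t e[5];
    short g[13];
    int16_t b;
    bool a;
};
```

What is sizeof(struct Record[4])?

0..2  d  (2B, 2-aligned)
2..4  h  (2B, 2-aligned)
4..14  e  (10B, 2-aligned)
14..40  g  (26B, 2-aligned)
40..42  b  (2B, 2-aligned)
42..43  a  (1B, 1-aligned)
43..44  -- tail padding (1B)
sizeof = 44, alignof = 2
array of 4: 4 × 44 = 176

176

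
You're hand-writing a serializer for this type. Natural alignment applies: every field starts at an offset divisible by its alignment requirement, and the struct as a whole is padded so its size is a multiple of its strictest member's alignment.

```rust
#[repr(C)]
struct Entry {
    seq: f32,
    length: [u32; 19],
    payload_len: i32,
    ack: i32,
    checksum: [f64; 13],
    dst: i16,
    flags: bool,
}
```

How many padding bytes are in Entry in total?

0..4  seq  (4B, 4-aligned)
4..80  length  (76B, 4-aligned)
80..84  payload_len  (4B, 4-aligned)
84..88  ack  (4B, 4-aligned)
88..192  checksum  (104B, 8-aligned)
192..194  dst  (2B, 2-aligned)
194..195  flags  (1B, 1-aligned)
195..200  -- tail padding (5B)
sizeof = 200, alignof = 8
data bytes 195, size 200 → padding 5

5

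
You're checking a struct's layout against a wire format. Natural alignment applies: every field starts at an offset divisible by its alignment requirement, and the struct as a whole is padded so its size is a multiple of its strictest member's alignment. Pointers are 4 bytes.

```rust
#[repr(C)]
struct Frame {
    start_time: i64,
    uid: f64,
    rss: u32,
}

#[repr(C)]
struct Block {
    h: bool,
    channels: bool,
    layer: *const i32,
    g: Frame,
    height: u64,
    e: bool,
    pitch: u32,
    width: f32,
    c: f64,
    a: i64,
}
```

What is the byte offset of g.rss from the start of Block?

Frame: @0: start_time [8B, align 8] → 8; @8: uid [8B, align 8] → 16; @16: rss [4B, align 4] → 20; +4 tail pad (align 8); size 24, align 8
@0: h [1B, align 1] → 1
@1: channels [1B, align 1] → 2
+2 pad (align 4)
@4: layer [4B, align 4] → 8
@8: g [24B, align 8] → 32
within Frame: rss at 16
8 + 16 = 24

24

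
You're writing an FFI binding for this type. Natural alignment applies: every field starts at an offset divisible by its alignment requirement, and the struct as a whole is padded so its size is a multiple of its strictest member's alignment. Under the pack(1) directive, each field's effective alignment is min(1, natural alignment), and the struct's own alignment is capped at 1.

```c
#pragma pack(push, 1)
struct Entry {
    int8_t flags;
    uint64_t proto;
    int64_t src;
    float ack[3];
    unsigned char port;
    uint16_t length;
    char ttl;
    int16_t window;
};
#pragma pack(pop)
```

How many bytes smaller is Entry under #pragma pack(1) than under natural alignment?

natural layout:
  0..1  flags  (1B, 1-aligned)
  1..8  -- padding (7B)
  8..16  proto  (8B, 8-aligned)
  16..24  src  (8B, 8-aligned)
  24..36  ack  (12B, 4-aligned)
  36..37  port  (1B, 1-aligned)
  37..38  -- padding (1B)
  38..40  length  (2B, 2-aligned)
  40..41  ttl  (1B, 1-aligned)
  41..42  -- padding (1B)
  42..44  window  (2B, 2-aligned)
  44..48  -- tail padding (4B)
  sizeof = 48, alignof = 8
packed(1) layout:
  0..1  flags  (1B, 1-aligned)
  1..9  proto  (8B, 1-aligned)
  9..17  src  (8B, 1-aligned)
  17..29  ack  (12B, 1-aligned)
  29..30  port  (1B, 1-aligned)
  30..32  length  (2B, 1-aligned)
  32..33  ttl  (1B, 1-aligned)
  33..35  window  (2B, 1-aligned)
  sizeof = 35, alignof = 1
48 − 35 = 13

13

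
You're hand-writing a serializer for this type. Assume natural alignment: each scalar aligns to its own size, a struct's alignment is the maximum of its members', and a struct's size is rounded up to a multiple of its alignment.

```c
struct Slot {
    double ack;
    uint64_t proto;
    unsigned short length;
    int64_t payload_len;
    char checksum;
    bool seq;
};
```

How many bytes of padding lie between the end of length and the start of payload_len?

6

0..8  ack  (8B, 8-aligned)
8..16  proto  (8B, 8-aligned)
16..18  length  (2B, 2-aligned)
18..24  -- padding (6B)
24..32  payload_len  (8B, 8-aligned)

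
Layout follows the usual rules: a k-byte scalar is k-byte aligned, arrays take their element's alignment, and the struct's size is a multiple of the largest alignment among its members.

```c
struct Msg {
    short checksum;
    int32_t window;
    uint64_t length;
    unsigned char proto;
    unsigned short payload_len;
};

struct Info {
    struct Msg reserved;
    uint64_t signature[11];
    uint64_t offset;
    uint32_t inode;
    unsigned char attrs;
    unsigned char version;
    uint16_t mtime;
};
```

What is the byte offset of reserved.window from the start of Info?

4

Msg: 0..2  checksum  (2B, 2-aligned); 2..4  -- padding (2B); 4..8  window  (4B, 4-aligned); 8..16  length  (8B, 8-aligned); 16..17  proto  (1B, 1-aligned); 17..18  -- padding (1B); 18..20  payload_len  (2B, 2-aligned); 20..24  -- tail padding (4B); sizeof = 24, alignof = 8
0..24  reserved  (24B, 8-aligned)
within Msg: window at 4
0 + 4 = 4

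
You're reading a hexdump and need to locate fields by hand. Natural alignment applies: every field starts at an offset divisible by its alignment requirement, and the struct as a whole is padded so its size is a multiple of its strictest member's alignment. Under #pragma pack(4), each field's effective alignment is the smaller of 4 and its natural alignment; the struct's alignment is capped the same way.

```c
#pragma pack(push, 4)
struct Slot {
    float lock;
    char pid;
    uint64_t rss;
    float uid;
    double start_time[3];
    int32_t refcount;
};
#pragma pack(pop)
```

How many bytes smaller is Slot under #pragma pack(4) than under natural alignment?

natural layout:
  lock at 0 (size 4, align 4) → ends 4
  pid at 4 (size 1, align 1) → ends 5
  pad 3 to align 8 for rss
  rss at 8 (size 8, align 8) → ends 16
  uid at 16 (size 4, align 4) → ends 20
  pad 4 to align 8 for start_time
  start_time at 24 (size 24, align 8) → ends 48
  refcount at 48 (size 4, align 4) → ends 52
  tail pad 4 to reach multiple of 8
  total 56 bytes, alignment 8
packed(4) layout:
  lock at 0 (size 4, align 4) → ends 4
  pid at 4 (size 1, align 1) → ends 5
  pad 3 to align 4 for rss
  rss at 8 (size 8, align 4) → ends 16
  uid at 16 (size 4, align 4) → ends 20
  start_time at 20 (size 24, align 4) → ends 44
  refcount at 44 (size 4, align 4) → ends 48
  total 48 bytes, alignment 4
56 − 48 = 8

8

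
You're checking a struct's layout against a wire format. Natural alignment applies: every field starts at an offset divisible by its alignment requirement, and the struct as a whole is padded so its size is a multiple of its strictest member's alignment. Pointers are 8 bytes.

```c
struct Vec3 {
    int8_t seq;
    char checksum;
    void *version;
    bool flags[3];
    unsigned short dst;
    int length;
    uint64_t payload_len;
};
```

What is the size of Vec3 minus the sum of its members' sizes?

@0: seq [1B, align 1] → 1
@1: checksum [1B, align 1] → 2
+6 pad (align 8)
@8: version [8B, align 8] → 16
@16: flags [3B, align 1] → 19
+1 pad (align 2)
@20: dst [2B, align 2] → 22
+2 pad (align 4)
@24: length [4B, align 4] → 28
+4 pad (align 8)
@32: payload_len [8B, align 8] → 40
size 40, align 8
data bytes 27, size 40 → padding 13

13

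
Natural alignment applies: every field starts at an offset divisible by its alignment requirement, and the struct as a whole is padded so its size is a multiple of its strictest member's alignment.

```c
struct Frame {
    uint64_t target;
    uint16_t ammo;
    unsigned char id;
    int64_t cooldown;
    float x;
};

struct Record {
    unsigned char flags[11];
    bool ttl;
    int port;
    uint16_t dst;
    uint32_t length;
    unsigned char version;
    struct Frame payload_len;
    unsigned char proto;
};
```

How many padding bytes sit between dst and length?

Frame: @0: target [8B, align 8] → 8; @8: ammo [2B, align 2] → 10; @10: id [1B, align 1] → 11; +5 pad (align 8); @16: cooldown [8B, align 8] → 24; @24: x [4B, align 4] → 28; +4 tail pad (align 8); size 32, align 8
@0: flags [11B, align 1] → 11
@11: ttl [1B, align 1] → 12
@12: port [4B, align 4] → 16
@16: dst [2B, align 2] → 18
+2 pad (align 4)
@20: length [4B, align 4] → 24

2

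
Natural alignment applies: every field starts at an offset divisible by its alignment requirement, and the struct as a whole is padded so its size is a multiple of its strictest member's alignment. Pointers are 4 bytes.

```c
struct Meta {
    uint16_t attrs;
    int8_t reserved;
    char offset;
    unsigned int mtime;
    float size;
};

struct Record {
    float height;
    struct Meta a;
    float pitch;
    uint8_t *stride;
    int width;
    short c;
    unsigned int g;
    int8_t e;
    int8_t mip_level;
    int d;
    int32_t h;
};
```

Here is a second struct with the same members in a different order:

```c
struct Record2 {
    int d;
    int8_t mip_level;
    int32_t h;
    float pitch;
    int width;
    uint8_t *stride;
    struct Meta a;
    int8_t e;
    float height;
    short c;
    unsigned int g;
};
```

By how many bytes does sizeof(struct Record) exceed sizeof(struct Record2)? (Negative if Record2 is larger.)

Meta: attrs at 0 (size 2, align 2) → ends 2; reserved at 2 (size 1, align 1) → ends 3; offset at 3 (size 1, align 1) → ends 4; mtime at 4 (size 4, align 4) → ends 8; size at 8 (size 4, align 4) → ends 12; total 12 bytes, alignment 4
height at 0 (size 4, align 4) → ends 4
a at 4 (size 12, align 4) → ends 16
pitch at 16 (size 4, align 4) → ends 20
stride at 20 (size 4, align 4) → ends 24
width at 24 (size 4, align 4) → ends 28
c at 28 (size 2, align 2) → ends 30
pad 2 to align 4 for g
g at 32 (size 4, align 4) → ends 36
e at 36 (size 1, align 1) → ends 37
mip_level at 37 (size 1, align 1) → ends 38
pad 2 to align 4 for d
d at 40 (size 4, align 4) → ends 44
h at 44 (size 4, align 4) → ends 48
total 48 bytes, alignment 4
— Record2 —
d at 0 (size 4, align 4) → ends 4
mip_level at 4 (size 1, align 1) → ends 5
pad 3 to align 4 for h
h at 8 (size 4, align 4) → ends 12
pitch at 12 (size 4, align 4) → ends 16
width at 16 (size 4, align 4) → ends 20
stride at 20 (size 4, align 4) → ends 24
a at 24 (size 12, align 4) → ends 36
e at 36 (size 1, align 1) → ends 37
pad 3 to align 4 for height
height at 40 (size 4, align 4) → ends 44
c at 44 (size 2, align 2) → ends 46
pad 2 to align 4 for g
g at 48 (size 4, align 4) → ends 52
total 52 bytes, alignment 4
48 − 52 = -4

-4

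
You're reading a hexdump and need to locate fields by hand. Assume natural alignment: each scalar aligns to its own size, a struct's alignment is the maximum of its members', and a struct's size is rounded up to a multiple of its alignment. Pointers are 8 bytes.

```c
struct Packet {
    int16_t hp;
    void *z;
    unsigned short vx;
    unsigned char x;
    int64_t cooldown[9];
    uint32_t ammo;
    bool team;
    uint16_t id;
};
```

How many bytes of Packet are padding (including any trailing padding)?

hp at 0 (size 2, align 2) → ends 2
pad 6 to align 8 for z
z at 8 (size 8, align 8) → ends 16
vx at 16 (size 2, align 2) → ends 18
x at 18 (size 1, align 1) → ends 19
pad 5 to align 8 for cooldown
cooldown at 24 (size 72, align 8) → ends 96
ammo at 96 (size 4, align 4) → ends 100
team at 100 (size 1, align 1) → ends 101
pad 1 to align 2 for id
id at 102 (size 2, align 2) → ends 104
total 104 bytes, alignment 8
data bytes 92, size 104 → padding 12

12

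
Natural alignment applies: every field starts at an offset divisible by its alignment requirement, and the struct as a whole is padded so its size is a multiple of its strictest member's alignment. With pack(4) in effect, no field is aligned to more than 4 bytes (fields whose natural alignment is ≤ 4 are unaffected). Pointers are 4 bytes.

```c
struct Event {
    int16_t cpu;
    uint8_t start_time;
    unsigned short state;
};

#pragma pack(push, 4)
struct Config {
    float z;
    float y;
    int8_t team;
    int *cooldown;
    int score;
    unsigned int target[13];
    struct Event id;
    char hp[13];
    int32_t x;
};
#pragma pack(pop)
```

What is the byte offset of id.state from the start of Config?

Event: @0: cpu [2B, align 2] → 2; @2: start_time [1B, align 1] → 3; +1 pad (align 2); @4: state [2B, align 2] → 6; size 6, align 2
@0: z [4B, align 4] → 4
@4: y [4B, align 4] → 8
@8: team [1B, align 1] → 9
+3 pad (align 4)
@12: cooldown [4B, align 4] → 16
@16: score [4B, align 4] → 20
@20: target [52B, align 4] → 72
@72: id [6B, align 2] → 78
within Event: state at 4
72 + 4 = 76

76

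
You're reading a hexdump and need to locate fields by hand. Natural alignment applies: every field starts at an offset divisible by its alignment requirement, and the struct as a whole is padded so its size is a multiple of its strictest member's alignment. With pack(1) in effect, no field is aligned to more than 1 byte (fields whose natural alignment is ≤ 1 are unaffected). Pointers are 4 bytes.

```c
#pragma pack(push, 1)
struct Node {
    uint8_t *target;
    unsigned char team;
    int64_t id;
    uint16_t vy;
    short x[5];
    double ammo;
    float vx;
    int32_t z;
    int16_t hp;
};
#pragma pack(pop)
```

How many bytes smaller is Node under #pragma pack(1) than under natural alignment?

natural layout:
  target at 0 (size 4, align 4) → ends 4
  team at 4 (size 1, align 1) → ends 5
  pad 3 to align 8 for id
  id at 8 (size 8, align 8) → ends 16
  vy at 16 (size 2, align 2) → ends 18
  x at 18 (size 10, align 2) → ends 28
  pad 4 to align 8 for ammo
  ammo at 32 (size 8, align 8) → ends 40
  vx at 40 (size 4, align 4) → ends 44
  z at 44 (size 4, align 4) → ends 48
  hp at 48 (size 2, align 2) → ends 50
  tail pad 6 to reach multiple of 8
  total 56 bytes, alignment 8
packed(1) layout:
  target at 0 (size 4, align 1) → ends 4
  team at 4 (size 1, align 1) → ends 5
  id at 5 (size 8, align 1) → ends 13
  vy at 13 (size 2, align 1) → ends 15
  x at 15 (size 10, align 1) → ends 25
  ammo at 25 (size 8, align 1) → ends 33
  vx at 33 (size 4, align 1) → ends 37
  z at 37 (size 4, align 1) → ends 41
  hp at 41 (size 2, align 1) → ends 43
  total 43 bytes, alignment 1
56 − 43 = 13

13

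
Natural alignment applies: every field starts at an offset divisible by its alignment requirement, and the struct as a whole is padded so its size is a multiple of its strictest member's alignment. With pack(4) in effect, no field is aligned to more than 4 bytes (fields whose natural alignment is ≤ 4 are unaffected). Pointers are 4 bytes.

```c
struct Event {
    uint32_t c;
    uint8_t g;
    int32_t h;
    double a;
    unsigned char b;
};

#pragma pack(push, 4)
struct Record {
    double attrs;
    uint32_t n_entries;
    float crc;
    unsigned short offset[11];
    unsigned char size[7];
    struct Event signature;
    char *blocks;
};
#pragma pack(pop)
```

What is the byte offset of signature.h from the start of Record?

56

Event: c at 0 (size 4, align 4) → ends 4; g at 4 (size 1, align 1) → ends 5; pad 3 to align 4 for h; h at 8 (size 4, align 4) → ends 12; pad 4 to align 8 for a; a at 16 (size 8, align 8) → ends 24; b at 24 (size 1, align 1) → ends 25; tail pad 7 to reach multiple of 8; total 32 bytes, alignment 8
attrs at 0 (size 8, align 4) → ends 8
n_entries at 8 (size 4, align 4) → ends 12
crc at 12 (size 4, align 4) → ends 16
offset at 16 (size 22, align 2) → ends 38
size at 38 (size 7, align 1) → ends 45
pad 3 to align 4 for signature
signature at 48 (size 32, align 4) → ends 80
within Event: h at 8
48 + 8 = 56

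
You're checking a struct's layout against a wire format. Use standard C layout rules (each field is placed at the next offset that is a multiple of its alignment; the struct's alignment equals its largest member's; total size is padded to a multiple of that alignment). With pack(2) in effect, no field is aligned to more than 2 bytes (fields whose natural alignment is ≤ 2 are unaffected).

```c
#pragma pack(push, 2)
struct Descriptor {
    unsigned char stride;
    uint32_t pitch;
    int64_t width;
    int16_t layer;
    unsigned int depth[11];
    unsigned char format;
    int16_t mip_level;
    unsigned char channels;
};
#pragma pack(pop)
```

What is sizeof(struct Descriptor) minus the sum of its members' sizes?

3

0..1  stride  (1B, 1-aligned)
1..2  -- padding (1B)
2..6  pitch  (4B, 2-aligned)
6..14  width  (8B, 2-aligned)
14..16  layer  (2B, 2-aligned)
16..60  depth  (44B, 2-aligned)
60..61  format  (1B, 1-aligned)
61..62  -- padding (1B)
62..64  mip_level  (2B, 2-aligned)
64..65  channels  (1B, 1-aligned)
65..66  -- tail padding (1B)
sizeof = 66, alignof = 2
data bytes 63, size 66 → padding 3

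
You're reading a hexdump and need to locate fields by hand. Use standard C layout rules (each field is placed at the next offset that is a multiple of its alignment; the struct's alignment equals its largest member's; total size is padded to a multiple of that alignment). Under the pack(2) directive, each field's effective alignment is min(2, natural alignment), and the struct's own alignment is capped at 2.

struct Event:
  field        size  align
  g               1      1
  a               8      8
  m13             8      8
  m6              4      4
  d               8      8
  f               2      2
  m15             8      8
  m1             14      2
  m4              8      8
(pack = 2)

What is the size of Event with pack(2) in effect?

62

g at 0 (size 1, align 1) → ends 1
pad 1 to align 2 for a
a at 2 (size 8, align 2) → ends 10
m13 at 10 (size 8, align 2) → ends 18
m6 at 18 (size 4, align 2) → ends 22
d at 22 (size 8, align 2) → ends 30
f at 30 (size 2, align 2) → ends 32
m15 at 32 (size 8, align 2) → ends 40
m1 at 40 (size 14, align 2) → ends 54
m4 at 54 (size 8, align 2) → ends 62
total 62 bytes, alignment 2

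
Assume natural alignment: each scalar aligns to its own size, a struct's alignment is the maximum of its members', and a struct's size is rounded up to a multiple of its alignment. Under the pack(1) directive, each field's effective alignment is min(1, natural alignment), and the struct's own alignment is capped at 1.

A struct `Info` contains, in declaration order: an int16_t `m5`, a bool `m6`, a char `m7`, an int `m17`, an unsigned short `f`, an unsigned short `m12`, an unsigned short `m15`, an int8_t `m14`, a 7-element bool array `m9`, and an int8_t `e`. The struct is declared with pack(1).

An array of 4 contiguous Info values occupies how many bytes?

92

@0: m5 [2B, align 1] → 2
@2: m6 [1B, align 1] → 3
@3: m7 [1B, align 1] → 4
@4: m17 [4B, align 1] → 8
@8: f [2B, align 1] → 10
@10: m12 [2B, align 1] → 12
@12: m15 [2B, align 1] → 14
@14: m14 [1B, align 1] → 15
@15: m9 [7B, align 1] → 22
@22: e [1B, align 1] → 23
size 23, align 1
array of 4: 4 × 23 = 92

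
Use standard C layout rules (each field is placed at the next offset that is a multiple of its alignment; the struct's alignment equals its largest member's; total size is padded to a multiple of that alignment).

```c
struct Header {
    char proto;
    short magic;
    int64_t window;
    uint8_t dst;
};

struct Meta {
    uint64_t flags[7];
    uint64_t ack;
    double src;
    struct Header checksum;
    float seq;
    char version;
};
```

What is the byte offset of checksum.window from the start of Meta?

Header: 0..1  proto  (1B, 1-aligned); 1..2  -- padding (1B); 2..4  magic  (2B, 2-aligned); 4..8  -- padding (4B); 8..16  window  (8B, 8-aligned); 16..17  dst  (1B, 1-aligned); 17..24  -- tail padding (7B); sizeof = 24, alignof = 8
0..56  flags  (56B, 8-aligned)
56..64  ack  (8B, 8-aligned)
64..72  src  (8B, 8-aligned)
72..96  checksum  (24B, 8-aligned)
within Header: window at 8
72 + 8 = 80

80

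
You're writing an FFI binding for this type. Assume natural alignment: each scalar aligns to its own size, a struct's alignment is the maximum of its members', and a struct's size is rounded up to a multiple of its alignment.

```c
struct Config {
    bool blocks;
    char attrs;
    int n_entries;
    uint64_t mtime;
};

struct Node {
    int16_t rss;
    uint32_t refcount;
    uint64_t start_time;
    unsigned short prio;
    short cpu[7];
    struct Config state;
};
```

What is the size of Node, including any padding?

48

Config: 0..1  blocks  (1B, 1-aligned); 1..2  attrs  (1B, 1-aligned); 2..4  -- padding (2B); 4..8  n_entries  (4B, 4-aligned); 8..16  mtime  (8B, 8-aligned); sizeof = 16, alignof = 8
0..2  rss  (2B, 2-aligned)
2..4  -- padding (2B)
4..8  refcount  (4B, 4-aligned)
8..16  start_time  (8B, 8-aligned)
16..18  prio  (2B, 2-aligned)
18..32  cpu  (14B, 2-aligned)
32..48  state  (16B, 8-aligned)
sizeof = 48, alignof = 8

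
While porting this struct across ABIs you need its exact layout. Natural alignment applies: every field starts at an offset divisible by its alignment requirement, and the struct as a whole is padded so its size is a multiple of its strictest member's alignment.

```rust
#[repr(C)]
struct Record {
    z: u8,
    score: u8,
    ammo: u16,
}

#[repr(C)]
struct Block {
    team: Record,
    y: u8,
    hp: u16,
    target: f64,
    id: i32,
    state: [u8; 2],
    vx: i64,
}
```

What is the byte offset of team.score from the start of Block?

1

Record: 0..1  z  (1B, 1-aligned); 1..2  score  (1B, 1-aligned); 2..4  ammo  (2B, 2-aligned); sizeof = 4, alignof = 2
0..4  team  (4B, 2-aligned)
within Record: score at 1
0 + 1 = 1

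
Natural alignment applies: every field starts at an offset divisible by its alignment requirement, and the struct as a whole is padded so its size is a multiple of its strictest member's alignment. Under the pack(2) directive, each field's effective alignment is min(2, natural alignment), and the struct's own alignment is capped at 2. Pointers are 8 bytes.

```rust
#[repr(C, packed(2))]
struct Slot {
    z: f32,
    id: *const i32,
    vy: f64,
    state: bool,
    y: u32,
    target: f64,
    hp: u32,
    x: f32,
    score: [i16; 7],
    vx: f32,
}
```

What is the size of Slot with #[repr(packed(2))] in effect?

0..4  z  (4B, 2-aligned)
4..12  id  (8B, 2-aligned)
12..20  vy  (8B, 2-aligned)
20..21  state  (1B, 1-aligned)
21..22  -- padding (1B)
22..26  y  (4B, 2-aligned)
26..34  target  (8B, 2-aligned)
34..38  hp  (4B, 2-aligned)
38..42  x  (4B, 2-aligned)
42..56  score  (14B, 2-aligned)
56..60  vx  (4B, 2-aligned)
sizeof = 60, alignof = 2

60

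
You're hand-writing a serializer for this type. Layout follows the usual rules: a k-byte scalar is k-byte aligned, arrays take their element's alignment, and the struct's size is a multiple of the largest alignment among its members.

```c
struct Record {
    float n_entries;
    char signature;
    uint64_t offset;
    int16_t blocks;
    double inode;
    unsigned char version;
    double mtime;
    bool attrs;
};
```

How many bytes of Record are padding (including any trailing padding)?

0..4  n_entries  (4B, 4-aligned)
4..5  signature  (1B, 1-aligned)
5..8  -- padding (3B)
8..16  offset  (8B, 8-aligned)
16..18  blocks  (2B, 2-aligned)
18..24  -- padding (6B)
24..32  inode  (8B, 8-aligned)
32..33  version  (1B, 1-aligned)
33..40  -- padding (7B)
40..48  mtime  (8B, 8-aligned)
48..49  attrs  (1B, 1-aligned)
49..56  -- tail padding (7B)
sizeof = 56, alignof = 8
data bytes 33, size 56 → padding 23

23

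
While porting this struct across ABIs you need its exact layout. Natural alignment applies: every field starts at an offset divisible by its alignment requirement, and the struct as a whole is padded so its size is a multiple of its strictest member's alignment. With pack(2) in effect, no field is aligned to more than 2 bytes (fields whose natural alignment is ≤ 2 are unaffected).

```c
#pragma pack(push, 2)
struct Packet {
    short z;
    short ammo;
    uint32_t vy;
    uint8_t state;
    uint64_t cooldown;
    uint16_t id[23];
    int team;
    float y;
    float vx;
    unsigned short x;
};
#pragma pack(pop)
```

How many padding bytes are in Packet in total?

z at 0 (size 2, align 2) → ends 2
ammo at 2 (size 2, align 2) → ends 4
vy at 4 (size 4, align 2) → ends 8
state at 8 (size 1, align 1) → ends 9
pad 1 to align 2 for cooldown
cooldown at 10 (size 8, align 2) → ends 18
id at 18 (size 46, align 2) → ends 64
team at 64 (size 4, align 2) → ends 68
y at 68 (size 4, align 2) → ends 72
vx at 72 (size 4, align 2) → ends 76
x at 76 (size 2, align 2) → ends 78
total 78 bytes, alignment 2
data bytes 77, size 78 → padding 1

1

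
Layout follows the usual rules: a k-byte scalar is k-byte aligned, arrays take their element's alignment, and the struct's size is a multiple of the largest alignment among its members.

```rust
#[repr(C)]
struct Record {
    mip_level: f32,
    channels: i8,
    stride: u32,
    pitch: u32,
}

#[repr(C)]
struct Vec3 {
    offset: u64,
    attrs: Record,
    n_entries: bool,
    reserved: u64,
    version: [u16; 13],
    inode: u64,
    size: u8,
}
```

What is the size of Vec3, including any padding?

Record: 0..4  mip_level  (4B, 4-aligned); 4..5  channels  (1B, 1-aligned); 5..8  -- padding (3B); 8..12  stride  (4B, 4-aligned); 12..16  pitch  (4B, 4-aligned); sizeof = 16, alignof = 4
0..8  offset  (8B, 8-aligned)
8..24  attrs  (16B, 4-aligned)
24..25  n_entries  (1B, 1-aligned)
25..32  -- padding (7B)
32..40  reserved  (8B, 8-aligned)
40..66  version  (26B, 2-aligned)
66..72  -- padding (6B)
72..80  inode  (8B, 8-aligned)
80..81  size  (1B, 1-aligned)
81..88  -- tail padding (7B)
sizeof = 88, alignof = 8

88 bytes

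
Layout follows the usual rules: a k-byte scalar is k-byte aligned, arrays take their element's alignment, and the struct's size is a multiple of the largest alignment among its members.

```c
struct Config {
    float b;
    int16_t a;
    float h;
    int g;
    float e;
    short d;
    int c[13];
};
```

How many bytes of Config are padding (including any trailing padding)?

0..4  b  (4B, 4-aligned)
4..6  a  (2B, 2-aligned)
6..8  -- padding (2B)
8..12  h  (4B, 4-aligned)
12..16  g  (4B, 4-aligned)
16..20  e  (4B, 4-aligned)
20..22  d  (2B, 2-aligned)
22..24  -- padding (2B)
24..76  c  (52B, 4-aligned)
sizeof = 76, alignof = 4
data bytes 72, size 76 → padding 4

4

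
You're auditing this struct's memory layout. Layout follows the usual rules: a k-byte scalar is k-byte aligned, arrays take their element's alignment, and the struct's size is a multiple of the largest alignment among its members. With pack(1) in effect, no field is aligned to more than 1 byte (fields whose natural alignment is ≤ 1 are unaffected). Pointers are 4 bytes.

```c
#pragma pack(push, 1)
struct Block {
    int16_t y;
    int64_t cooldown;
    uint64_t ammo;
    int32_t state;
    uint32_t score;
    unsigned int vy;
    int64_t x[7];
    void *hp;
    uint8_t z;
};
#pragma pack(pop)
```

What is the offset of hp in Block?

86

@0: y [2B, align 1] → 2
@2: cooldown [8B, align 1] → 10
@10: ammo [8B, align 1] → 18
@18: state [4B, align 1] → 22
@22: score [4B, align 1] → 26
@26: vy [4B, align 1] → 30
@30: x [56B, align 1] → 86
@86: hp [4B, align 1] → 90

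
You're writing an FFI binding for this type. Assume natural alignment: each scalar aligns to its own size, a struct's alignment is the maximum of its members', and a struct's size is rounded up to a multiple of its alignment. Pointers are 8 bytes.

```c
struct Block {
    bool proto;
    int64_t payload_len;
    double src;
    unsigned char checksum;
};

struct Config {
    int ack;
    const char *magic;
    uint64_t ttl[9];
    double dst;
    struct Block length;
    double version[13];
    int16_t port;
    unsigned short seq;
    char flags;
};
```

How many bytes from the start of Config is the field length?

Block: @0: proto [1B, align 1] → 1; +7 pad (align 8); @8: payload_len [8B, align 8] → 16; @16: src [8B, align 8] → 24; @24: checksum [1B, align 1] → 25; +7 tail pad (align 8); size 32, align 8
@0: ack [4B, align 4] → 4
+4 pad (align 8)
@8: magic [8B, align 8] → 16
@16: ttl [72B, align 8] → 88
@88: dst [8B, align 8] → 96
@96: length [32B, align 8] → 128

96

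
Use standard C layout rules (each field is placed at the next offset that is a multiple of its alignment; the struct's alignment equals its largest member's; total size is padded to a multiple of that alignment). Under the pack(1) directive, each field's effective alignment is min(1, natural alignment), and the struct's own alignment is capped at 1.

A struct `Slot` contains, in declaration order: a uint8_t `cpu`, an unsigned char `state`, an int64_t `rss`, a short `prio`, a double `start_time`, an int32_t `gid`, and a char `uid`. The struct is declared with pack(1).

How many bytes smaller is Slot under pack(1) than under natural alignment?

15

natural layout:
  @0: cpu [1B, align 1] → 1
  @1: state [1B, align 1] → 2
  +6 pad (align 8)
  @8: rss [8B, align 8] → 16
  @16: prio [2B, align 2] → 18
  +6 pad (align 8)
  @24: start_time [8B, align 8] → 32
  @32: gid [4B, align 4] → 36
  @36: uid [1B, align 1] → 37
  +3 tail pad (align 8)
  size 40, align 8
packed(1) layout:
  @0: cpu [1B, align 1] → 1
  @1: state [1B, align 1] → 2
  @2: rss [8B, align 1] → 10
  @10: prio [2B, align 1] → 12
  @12: start_time [8B, align 1] → 20
  @20: gid [4B, align 1] → 24
  @24: uid [1B, align 1] → 25
  size 25, align 1
40 − 25 = 15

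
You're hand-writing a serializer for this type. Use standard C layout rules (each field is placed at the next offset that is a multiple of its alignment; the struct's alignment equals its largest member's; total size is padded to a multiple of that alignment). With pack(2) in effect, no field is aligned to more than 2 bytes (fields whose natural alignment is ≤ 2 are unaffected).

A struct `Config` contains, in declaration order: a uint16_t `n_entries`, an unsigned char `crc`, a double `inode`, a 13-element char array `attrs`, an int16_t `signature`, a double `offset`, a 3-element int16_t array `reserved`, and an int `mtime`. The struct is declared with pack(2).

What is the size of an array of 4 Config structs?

0..2  n_entries  (2B, 2-aligned)
2..3  crc  (1B, 1-aligned)
3..4  -- padding (1B)
4..12  inode  (8B, 2-aligned)
12..25  attrs  (13B, 1-aligned)
25..26  -- padding (1B)
26..28  signature  (2B, 2-aligned)
28..36  offset  (8B, 2-aligned)
36..42  reserved  (6B, 2-aligned)
42..46  mtime  (4B, 2-aligned)
sizeof = 46, alignof = 2
array of 4: 4 × 46 = 184

184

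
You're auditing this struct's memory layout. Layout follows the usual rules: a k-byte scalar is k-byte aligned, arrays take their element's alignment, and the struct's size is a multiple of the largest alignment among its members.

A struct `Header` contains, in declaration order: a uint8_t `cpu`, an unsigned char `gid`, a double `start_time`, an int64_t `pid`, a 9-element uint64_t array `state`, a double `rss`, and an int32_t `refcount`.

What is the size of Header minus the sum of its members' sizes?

10

cpu at 0 (size 1, align 1) → ends 1
gid at 1 (size 1, align 1) → ends 2
pad 6 to align 8 for start_time
start_time at 8 (size 8, align 8) → ends 16
pid at 16 (size 8, align 8) → ends 24
state at 24 (size 72, align 8) → ends 96
rss at 96 (size 8, align 8) → ends 104
refcount at 104 (size 4, align 4) → ends 108
tail pad 4 to reach multiple of 8
total 112 bytes, alignment 8
data bytes 102, size 112 → padding 10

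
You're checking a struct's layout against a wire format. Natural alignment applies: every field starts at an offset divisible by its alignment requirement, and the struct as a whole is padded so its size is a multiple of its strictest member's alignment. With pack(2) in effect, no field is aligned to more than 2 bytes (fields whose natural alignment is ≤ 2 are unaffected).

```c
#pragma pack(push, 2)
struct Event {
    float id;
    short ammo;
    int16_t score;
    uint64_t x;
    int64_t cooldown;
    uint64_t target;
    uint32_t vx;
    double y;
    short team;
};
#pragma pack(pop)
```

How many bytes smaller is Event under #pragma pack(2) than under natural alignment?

natural layout:
  id at 0 (size 4, align 4) → ends 4
  ammo at 4 (size 2, align 2) → ends 6
  score at 6 (size 2, align 2) → ends 8
  x at 8 (size 8, align 8) → ends 16
  cooldown at 16 (size 8, align 8) → ends 24
  target at 24 (size 8, align 8) → ends 32
  vx at 32 (size 4, align 4) → ends 36
  pad 4 to align 8 for y
  y at 40 (size 8, align 8) → ends 48
  team at 48 (size 2, align 2) → ends 50
  tail pad 6 to reach multiple of 8
  total 56 bytes, alignment 8
packed(2) layout:
  id at 0 (size 4, align 2) → ends 4
  ammo at 4 (size 2, align 2) → ends 6
  score at 6 (size 2, align 2) → ends 8
  x at 8 (size 8, align 2) → ends 16
  cooldown at 16 (size 8, align 2) → ends 24
  target at 24 (size 8, align 2) → ends 32
  vx at 32 (size 4, align 2) → ends 36
  y at 36 (size 8, align 2) → ends 44
  team at 44 (size 2, align 2) → ends 46
  total 46 bytes, alignment 2
56 − 46 = 10

10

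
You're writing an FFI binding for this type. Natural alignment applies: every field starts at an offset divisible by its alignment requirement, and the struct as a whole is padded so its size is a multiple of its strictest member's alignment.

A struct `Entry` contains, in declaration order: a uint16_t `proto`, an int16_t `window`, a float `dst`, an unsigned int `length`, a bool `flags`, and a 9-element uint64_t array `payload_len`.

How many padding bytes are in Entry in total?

@0: proto [2B, align 2] → 2
@2: window [2B, align 2] → 4
@4: dst [4B, align 4] → 8
@8: length [4B, align 4] → 12
@12: flags [1B, align 1] → 13
+3 pad (align 8)
@16: payload_len [72B, align 8] → 88
size 88, align 8
data bytes 85, size 88 → padding 3

3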